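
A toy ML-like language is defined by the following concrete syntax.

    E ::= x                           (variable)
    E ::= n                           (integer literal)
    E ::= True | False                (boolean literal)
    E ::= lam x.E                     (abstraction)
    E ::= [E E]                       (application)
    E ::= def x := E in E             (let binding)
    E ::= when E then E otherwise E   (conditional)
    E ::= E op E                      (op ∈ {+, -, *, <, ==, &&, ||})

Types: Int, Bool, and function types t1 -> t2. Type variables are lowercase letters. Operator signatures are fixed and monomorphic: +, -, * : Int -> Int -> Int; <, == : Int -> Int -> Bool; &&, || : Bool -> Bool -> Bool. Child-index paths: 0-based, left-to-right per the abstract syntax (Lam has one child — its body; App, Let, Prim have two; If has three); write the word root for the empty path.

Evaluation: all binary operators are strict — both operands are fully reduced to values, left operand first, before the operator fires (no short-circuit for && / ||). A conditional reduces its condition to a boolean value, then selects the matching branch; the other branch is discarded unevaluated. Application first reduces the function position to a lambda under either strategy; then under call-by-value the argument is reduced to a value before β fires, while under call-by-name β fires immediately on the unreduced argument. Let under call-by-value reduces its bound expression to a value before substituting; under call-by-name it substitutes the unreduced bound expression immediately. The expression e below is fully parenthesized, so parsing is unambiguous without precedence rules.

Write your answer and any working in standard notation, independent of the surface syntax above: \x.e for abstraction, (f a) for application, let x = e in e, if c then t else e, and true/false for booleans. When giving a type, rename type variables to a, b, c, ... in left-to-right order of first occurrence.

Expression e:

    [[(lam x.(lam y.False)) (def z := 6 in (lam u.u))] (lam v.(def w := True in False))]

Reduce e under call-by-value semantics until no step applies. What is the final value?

Answer: false

Working:
step 0: (((\x.(\y.false)) (let z = 6 in (\u.u))) (\v.(let w = true in false)))
step 1: [let@0.1] (((\x.(\y.false)) (\u.u)) (\v.(let w = true in false)))
step 2: [beta@0] ((\y.false) (\v.(let w = true in false)))
step 3: [beta@root] false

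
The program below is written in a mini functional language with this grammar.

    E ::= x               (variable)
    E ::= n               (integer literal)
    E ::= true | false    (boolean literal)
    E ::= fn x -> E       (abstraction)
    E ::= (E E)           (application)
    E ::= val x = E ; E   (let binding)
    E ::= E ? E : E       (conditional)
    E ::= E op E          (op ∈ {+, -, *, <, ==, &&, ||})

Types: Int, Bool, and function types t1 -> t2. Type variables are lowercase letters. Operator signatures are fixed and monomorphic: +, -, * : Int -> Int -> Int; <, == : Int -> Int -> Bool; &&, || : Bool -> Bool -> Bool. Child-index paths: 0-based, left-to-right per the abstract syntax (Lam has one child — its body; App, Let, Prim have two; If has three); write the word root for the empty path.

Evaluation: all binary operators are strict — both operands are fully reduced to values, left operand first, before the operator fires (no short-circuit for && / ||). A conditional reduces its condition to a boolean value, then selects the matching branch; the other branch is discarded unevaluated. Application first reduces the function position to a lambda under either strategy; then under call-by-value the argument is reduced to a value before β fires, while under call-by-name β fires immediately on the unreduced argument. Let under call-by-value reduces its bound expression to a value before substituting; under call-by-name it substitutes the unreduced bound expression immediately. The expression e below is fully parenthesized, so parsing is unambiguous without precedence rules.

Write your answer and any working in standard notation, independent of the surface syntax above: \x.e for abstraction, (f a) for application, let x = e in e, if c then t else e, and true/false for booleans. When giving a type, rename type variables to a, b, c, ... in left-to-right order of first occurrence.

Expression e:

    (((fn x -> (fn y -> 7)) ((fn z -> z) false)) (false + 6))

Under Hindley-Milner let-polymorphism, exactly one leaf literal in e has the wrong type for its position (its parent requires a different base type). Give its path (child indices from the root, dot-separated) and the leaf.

Working:
\y._ : b -> Int
\x._ : a -> b -> Int
z : c
\z._ : c -> c
  unify c -> c ~ Bool -> d
  unify c ~ Bool
  unify Bool ~ d
_ _ : Bool
  unify a -> b -> Int ~ Bool -> e
  unify a ~ Bool
  unify b -> Int ~ e
_ _ : b -> Int
  unify Bool ~ Int
  FAIL: mismatch Bool ~ Int

Answer: 1.0 : false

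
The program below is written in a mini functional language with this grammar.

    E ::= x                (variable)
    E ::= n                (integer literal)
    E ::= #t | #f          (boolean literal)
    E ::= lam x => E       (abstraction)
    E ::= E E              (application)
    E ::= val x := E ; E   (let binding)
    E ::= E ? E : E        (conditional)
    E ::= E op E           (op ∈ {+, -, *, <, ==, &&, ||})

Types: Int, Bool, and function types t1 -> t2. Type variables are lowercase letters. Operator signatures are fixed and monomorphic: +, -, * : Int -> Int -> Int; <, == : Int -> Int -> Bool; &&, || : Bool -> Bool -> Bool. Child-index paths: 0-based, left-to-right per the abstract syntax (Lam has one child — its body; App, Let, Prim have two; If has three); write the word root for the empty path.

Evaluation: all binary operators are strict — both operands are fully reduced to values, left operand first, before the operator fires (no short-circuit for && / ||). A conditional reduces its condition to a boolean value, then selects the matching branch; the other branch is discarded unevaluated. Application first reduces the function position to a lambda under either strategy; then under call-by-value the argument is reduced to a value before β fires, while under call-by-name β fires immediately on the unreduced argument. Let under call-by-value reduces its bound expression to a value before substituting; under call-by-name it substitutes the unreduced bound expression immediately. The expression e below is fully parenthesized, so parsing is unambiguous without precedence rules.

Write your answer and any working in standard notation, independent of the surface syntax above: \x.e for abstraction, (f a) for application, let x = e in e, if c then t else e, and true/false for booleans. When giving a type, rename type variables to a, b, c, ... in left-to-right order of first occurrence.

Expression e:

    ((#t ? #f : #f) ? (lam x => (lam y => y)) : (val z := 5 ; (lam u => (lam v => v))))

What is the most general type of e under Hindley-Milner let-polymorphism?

Trace:
  unify Bool ~ Bool
  unify Bool ~ Bool
  unify Bool ~ Bool
y : b
\y._ : b -> b
\x._ : a -> b -> b
let z : Int
v : d
\v._ : d -> d
\u._ : c -> d -> d
  unify a -> b -> b ~ c -> d -> d
  unify a ~ c
  unify b -> b ~ d -> d
  unify b ~ d
  unify d ~ d

Answer: a -> b -> b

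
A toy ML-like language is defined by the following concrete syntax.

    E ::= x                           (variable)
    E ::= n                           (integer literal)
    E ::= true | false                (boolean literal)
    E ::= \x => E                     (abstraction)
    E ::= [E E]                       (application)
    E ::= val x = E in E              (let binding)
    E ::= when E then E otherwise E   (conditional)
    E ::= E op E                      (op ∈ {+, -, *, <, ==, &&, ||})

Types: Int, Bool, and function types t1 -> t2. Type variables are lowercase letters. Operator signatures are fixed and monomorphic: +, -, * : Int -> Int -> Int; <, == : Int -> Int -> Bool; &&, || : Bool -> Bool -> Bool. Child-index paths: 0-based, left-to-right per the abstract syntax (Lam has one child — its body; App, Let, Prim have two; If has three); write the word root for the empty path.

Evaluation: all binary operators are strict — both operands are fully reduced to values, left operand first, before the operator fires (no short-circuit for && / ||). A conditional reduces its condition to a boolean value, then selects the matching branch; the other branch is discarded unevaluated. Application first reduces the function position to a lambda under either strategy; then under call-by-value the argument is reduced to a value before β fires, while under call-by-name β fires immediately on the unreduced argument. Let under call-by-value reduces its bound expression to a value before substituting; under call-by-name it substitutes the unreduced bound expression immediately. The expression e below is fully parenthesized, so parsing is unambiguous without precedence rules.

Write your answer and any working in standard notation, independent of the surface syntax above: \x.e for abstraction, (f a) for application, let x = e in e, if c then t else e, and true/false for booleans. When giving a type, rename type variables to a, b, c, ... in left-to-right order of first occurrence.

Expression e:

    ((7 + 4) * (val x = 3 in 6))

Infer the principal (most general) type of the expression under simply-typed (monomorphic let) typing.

Derivation:
  unify Int ~ Int
  unify Int ~ Int
  unify Int ~ Int
let x : Int
  unify Int ~ Int

Answer: Int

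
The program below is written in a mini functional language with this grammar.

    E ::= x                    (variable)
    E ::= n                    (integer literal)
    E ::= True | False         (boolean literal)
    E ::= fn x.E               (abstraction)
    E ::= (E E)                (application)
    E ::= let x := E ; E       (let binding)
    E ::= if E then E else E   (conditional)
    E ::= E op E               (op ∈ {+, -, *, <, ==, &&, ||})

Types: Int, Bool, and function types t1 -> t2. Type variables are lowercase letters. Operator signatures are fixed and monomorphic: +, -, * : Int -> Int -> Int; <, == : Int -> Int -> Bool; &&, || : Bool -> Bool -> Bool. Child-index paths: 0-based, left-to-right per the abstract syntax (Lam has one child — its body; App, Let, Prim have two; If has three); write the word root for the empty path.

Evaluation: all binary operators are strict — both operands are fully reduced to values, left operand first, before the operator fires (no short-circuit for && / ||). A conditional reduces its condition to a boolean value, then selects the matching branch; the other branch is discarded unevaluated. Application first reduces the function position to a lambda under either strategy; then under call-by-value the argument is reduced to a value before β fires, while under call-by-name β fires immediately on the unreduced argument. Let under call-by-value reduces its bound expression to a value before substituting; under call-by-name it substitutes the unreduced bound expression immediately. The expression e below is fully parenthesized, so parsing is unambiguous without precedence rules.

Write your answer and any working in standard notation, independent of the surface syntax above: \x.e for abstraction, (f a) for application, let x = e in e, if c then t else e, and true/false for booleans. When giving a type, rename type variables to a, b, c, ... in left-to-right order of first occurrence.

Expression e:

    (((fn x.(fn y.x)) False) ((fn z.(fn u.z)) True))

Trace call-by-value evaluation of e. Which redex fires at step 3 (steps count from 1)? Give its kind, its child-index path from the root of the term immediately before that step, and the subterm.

Working:
step 0: (((\x.(\y.x)) false) ((\z.(\u.z)) true))
step 1: [beta@0] ((\y.false) ((\z.(\u.z)) true))
step 2: [beta@1] ((\y.false) (\u.true))
step 3: [beta@root] false

Answer: beta at root : ((\y.false) (\u.true))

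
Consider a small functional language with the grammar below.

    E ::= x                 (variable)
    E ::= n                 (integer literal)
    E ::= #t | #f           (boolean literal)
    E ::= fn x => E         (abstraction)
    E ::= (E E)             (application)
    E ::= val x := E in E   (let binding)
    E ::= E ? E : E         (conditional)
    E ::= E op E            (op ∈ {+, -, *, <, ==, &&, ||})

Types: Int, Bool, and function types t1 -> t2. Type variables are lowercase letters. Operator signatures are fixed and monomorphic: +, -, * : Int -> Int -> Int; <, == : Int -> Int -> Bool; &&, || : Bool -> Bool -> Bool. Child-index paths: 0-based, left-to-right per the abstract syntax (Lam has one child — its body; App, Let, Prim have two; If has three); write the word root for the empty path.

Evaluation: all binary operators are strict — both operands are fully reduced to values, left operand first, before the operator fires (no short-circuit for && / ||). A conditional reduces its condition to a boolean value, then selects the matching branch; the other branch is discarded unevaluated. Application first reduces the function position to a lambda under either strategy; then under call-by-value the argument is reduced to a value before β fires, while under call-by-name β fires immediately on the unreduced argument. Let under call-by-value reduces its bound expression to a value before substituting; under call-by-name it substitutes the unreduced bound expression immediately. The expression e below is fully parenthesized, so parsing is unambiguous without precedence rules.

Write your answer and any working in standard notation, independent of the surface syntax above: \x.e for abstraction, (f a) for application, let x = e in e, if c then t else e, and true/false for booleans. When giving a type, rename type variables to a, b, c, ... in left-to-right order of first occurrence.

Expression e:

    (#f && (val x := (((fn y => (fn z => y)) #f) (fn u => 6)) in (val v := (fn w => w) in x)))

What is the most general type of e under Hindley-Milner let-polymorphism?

Derivation:
  unify Bool ~ Bool
y : a
\z._ : b -> a
\y._ : a -> b -> a
  unify a -> b -> a ~ Bool -> c
  unify a ~ Bool
  unify b -> Bool ~ c
_ _ : b -> Bool
\u._ : d -> Int
  unify b -> Bool ~ (d -> Int) -> e
  unify b ~ d -> Int
  unify Bool ~ e
_ _ : Bool
let x : Bool
w : f
\w._ : f -> f
let v : forall. f -> f
x : Bool
  unify Bool ~ Bool

Answer: Bool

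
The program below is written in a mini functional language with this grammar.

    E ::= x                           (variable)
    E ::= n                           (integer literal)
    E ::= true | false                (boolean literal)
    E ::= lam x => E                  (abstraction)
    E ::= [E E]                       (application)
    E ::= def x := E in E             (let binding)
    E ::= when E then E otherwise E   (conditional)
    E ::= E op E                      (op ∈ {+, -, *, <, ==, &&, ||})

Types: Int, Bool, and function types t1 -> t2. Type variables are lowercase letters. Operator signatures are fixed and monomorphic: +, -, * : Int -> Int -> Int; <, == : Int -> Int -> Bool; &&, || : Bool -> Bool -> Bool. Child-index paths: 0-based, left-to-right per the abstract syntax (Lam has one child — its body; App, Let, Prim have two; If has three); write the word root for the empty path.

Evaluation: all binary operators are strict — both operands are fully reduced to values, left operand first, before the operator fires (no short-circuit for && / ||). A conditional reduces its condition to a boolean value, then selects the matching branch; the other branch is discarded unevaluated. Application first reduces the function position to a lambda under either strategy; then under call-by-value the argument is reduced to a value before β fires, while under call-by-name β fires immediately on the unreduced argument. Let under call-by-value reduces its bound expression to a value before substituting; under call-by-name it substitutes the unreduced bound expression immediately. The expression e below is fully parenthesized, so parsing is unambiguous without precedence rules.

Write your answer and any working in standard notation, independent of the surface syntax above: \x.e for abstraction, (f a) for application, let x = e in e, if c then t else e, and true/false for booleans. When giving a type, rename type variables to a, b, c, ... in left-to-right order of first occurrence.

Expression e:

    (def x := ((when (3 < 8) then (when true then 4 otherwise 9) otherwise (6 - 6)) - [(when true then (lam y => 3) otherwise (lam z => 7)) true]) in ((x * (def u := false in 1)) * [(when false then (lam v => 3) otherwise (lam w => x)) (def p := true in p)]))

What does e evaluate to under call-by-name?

Answer: 1

Working:
step 0: (let x = ((if (3 < 8) then (if true then 4 else 9) else (6 - 6)) - ((if true then (\y.3) else (\z.7)) true)) in ((x * (let u = false in 1)) * ((if false then (\v.3) else (\w.x)) (let p = true in p))))
step 1: [let@root] ((((if (3 < 8) then (if true then 4 else 9) else (6 - 6)) - ((if true then (\y.3) else (\z.7)) true)) * (let u = false in 1)) * ((if false then (\v.3) else (\w.((if (3 < 8) then (if true then 4 else 9) else (6 - 6)) - ((if true then (\y.3) else (\z.7)) true)))) (let p = true in p)))
step 2: [delta@0.0.0.0] ((((if true then (if true then 4 else 9) else (6 - 6)) - ((if true then (\y.3) else (\z.7)) true)) * (let u = false in 1)) * ((if false then (\v.3) else (\w.((if (3 < 8) then (if true then 4 else 9) else (6 - 6)) - ((if true then (\y.3) else (\z.7)) true)))) (let p = true in p)))
step 3: [if@0.0.0] ((((if true then 4 else 9) - ((if true then (\y.3) else (\z.7)) true)) * (let u = false in 1)) * ((if false then (\v.3) else (\w.((if (3 < 8) then (if true then 4 else 9) else (6 - 6)) - ((if true then (\y.3) else (\z.7)) true)))) (let p = true in p)))
step 4: [if@0.0.0] (((4 - ((if true then (\y.3) else (\z.7)) true)) * (let u = false in 1)) * ((if false then (\v.3) else (\w.((if (3 < 8) then (if true then 4 else 9) else (6 - 6)) - ((if true then (\y.3) else (\z.7)) true)))) (let p = true in p)))
step 5: [if@0.0.1.0] (((4 - ((\y.3) true)) * (let u = false in 1)) * ((if false then (\v.3) else (\w.((if (3 < 8) then (if true then 4 else 9) else (6 - 6)) - ((if true then (\y.3) else (\z.7)) true)))) (let p = true in p)))
step 6: [beta@0.0.1] (((4 - 3) * (let u = false in 1)) * ((if false then (\v.3) else (\w.((if (3 < 8) then (if true then 4 else 9) else (6 - 6)) - ((if true then (\y.3) else (\z.7)) true)))) (let p = true in p)))
step 7: [delta@0.0] ((1 * (let u = false in 1)) * ((if false then (\v.3) else (\w.((if (3 < 8) then (if true then 4 else 9) else (6 - 6)) - ((if true then (\y.3) else (\z.7)) true)))) (let p = true in p)))
step 8: [let@0.1] ((1 * 1) * ((if false then (\v.3) else (\w.((if (3 < 8) then (if true then 4 else 9) else (6 - 6)) - ((if true then (\y.3) else (\z.7)) true)))) (let p = true in p)))
step 9: [delta@0] (1 * ((if false then (\v.3) else (\w.((if (3 < 8) then (if true then 4 else 9) else (6 - 6)) - ((if true then (\y.3) else (\z.7)) true)))) (let p = true in p)))
step 10: [if@1.0] (1 * ((\w.((if (3 < 8) then (if true then 4 else 9) else (6 - 6)) - ((if true then (\y.3) else (\z.7)) true))) (let p = true in p)))
step 11: [beta@1] (1 * ((if (3 < 8) then (if true then 4 else 9) else (6 - 6)) - ((if true then (\y.3) else (\z.7)) true)))
step 12: [delta@1.0.0] (1 * ((if true then (if true then 4 else 9) else (6 - 6)) - ((if true then (\y.3) else (\z.7)) true)))
step 13: [if@1.0] (1 * ((if true then 4 else 9) - ((if true then (\y.3) else (\z.7)) true)))
step 14: [if@1.0] (1 * (4 - ((if true then (\y.3) else (\z.7)) true)))
step 15: [if@1.1.0] (1 * (4 - ((\y.3) true)))
step 16: [beta@1.1] (1 * (4 - 3))
step 17: [delta@1] (1 * 1)
step 18: [delta@root] 1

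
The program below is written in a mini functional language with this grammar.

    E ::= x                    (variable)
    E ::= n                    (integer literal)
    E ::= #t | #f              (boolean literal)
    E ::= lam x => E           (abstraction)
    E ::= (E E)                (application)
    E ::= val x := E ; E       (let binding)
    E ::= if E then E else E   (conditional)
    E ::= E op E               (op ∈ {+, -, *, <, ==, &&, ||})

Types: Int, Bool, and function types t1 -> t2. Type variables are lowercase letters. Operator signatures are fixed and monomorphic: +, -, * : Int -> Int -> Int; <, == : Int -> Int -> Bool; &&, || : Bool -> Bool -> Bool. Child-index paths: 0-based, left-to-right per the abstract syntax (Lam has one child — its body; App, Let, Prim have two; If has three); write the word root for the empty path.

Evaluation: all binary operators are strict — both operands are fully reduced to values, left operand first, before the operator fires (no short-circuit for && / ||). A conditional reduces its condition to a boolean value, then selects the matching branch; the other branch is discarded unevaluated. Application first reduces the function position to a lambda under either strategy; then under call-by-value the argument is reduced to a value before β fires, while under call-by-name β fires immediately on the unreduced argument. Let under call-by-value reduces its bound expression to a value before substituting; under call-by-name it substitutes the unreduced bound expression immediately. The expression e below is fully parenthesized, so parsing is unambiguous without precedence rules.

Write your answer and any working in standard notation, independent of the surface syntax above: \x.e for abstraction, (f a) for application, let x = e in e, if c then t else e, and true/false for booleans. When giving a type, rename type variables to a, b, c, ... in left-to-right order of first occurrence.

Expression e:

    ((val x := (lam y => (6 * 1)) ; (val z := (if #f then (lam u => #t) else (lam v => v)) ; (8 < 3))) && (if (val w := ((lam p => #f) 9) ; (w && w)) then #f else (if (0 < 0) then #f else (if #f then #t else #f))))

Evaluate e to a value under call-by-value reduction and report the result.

Derivation:
step 0: ((let x = (\y.(6 * 1)) in (let z = (if false then (\u.true) else (\v.v)) in (8 < 3))) && (if (let w = ((\p.false) 9) in (w && w)) then false else (if (0 < 0) then false else (if false then true else false))))
step 1: [let@0] ((let z = (if false then (\u.true) else (\v.v)) in (8 < 3)) && (if (let w = ((\p.false) 9) in (w && w)) then false else (if (0 < 0) then false else (if false then true else false))))
step 2: [if@0.0] ((let z = (\v.v) in (8 < 3)) && (if (let w = ((\p.false) 9) in (w && w)) then false else (if (0 < 0) then false else (if false then true else false))))
step 3: [let@0] ((8 < 3) && (if (let w = ((\p.false) 9) in (w && w)) then false else (if (0 < 0) then false else (if false then true else false))))
step 4: [delta@0] (false && (if (let w = ((\p.false) 9) in (w && w)) then false else (if (0 < 0) then false else (if false then true else false))))
step 5: [beta@1.0.0] (false && (if (let w = false in (w && w)) then false else (if (0 < 0) then false else (if false then true else false))))
step 6: [let@1.0] (false && (if (false && false) then false else (if (0 < 0) then false else (if false then true else false))))
step 7: [delta@1.0] (false && (if false then false else (if (0 < 0) then false else (if false then true else false))))
step 8: [if@1] (false && (if (0 < 0) then false else (if false then true else false)))
step 9: [delta@1.0] (false && (if false then false else (if false then true else false)))
step 10: [if@1] (false && (if false then true else false))
step 11: [if@1] (false && false)
step 12: [delta@root] false

Answer: false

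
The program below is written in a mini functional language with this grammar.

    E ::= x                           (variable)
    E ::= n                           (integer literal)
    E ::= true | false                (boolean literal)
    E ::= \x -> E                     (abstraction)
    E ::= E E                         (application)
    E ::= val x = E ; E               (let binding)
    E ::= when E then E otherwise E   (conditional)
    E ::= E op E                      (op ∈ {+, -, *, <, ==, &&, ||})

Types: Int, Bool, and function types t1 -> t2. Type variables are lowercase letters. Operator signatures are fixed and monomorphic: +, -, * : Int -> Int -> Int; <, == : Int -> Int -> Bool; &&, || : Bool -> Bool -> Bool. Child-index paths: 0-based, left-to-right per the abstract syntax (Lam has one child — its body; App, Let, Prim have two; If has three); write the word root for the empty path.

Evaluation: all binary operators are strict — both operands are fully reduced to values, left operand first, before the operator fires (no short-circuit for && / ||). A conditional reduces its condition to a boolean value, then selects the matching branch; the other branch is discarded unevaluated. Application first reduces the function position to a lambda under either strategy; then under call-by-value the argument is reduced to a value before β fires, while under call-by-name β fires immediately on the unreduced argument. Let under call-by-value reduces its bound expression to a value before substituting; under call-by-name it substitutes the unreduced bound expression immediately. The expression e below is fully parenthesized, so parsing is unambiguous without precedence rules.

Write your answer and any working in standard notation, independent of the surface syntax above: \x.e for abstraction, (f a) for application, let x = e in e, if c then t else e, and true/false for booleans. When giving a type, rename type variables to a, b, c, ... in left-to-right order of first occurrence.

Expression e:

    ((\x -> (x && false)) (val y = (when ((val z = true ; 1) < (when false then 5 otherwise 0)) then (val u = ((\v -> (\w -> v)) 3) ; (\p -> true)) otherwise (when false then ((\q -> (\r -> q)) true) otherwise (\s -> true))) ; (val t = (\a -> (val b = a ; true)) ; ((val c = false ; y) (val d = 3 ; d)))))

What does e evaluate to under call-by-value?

Working:
step 0: ((\x.(x && false)) (let y = (if ((let z = true in 1) < (if false then 5 else 0)) then (let u = ((\v.(\w.v)) 3) in (\p.true)) else (if false then ((\q.(\r.q)) true) else (\s.true))) in (let t = (\a.(let b = a in true)) in ((let c = false in y) (let d = 3 in d)))))
step 1: [let@1.0.0.0] ((\x.(x && false)) (let y = (if (1 < (if false then 5 else 0)) then (let u = ((\v.(\w.v)) 3) in (\p.true)) else (if false then ((\q.(\r.q)) true) else (\s.true))) in (let t = (\a.(let b = a in true)) in ((let c = false in y) (let d = 3 in d)))))
step 2: [if@1.0.0.1] ((\x.(x && false)) (let y = (if (1 < 0) then (let u = ((\v.(\w.v)) 3) in (\p.true)) else (if false then ((\q.(\r.q)) true) else (\s.true))) in (let t = (\a.(let b = a in true)) in ((let c = false in y) (let d = 3 in d)))))
step 3: [delta@1.0.0] ((\x.(x && false)) (let y = (if false then (let u = ((\v.(\w.v)) 3) in (\p.true)) else (if false then ((\q.(\r.q)) true) else (\s.true))) in (let t = (\a.(let b = a in true)) in ((let c = false in y) (let d = 3 in d)))))
step 4: [if@1.0] ((\x.(x && false)) (let y = (if false then ((\q.(\r.q)) true) else (\s.true)) in (let t = (\a.(let b = a in true)) in ((let c = false in y) (let d = 3 in d)))))
step 5: [if@1.0] ((\x.(x && false)) (let y = (\s.true) in (let t = (\a.(let b = a in true)) in ((let c = false in y) (let d = 3 in d)))))
step 6: [let@1] ((\x.(x && false)) (let t = (\a.(let b = a in true)) in ((let c = false in (\s.true)) (let d = 3 in d))))
step 7: [let@1] ((\x.(x && false)) ((let c = false in (\s.true)) (let d = 3 in d)))
step 8: [let@1.0] ((\x.(x && false)) ((\s.true) (let d = 3 in d)))
step 9: [let@1.1] ((\x.(x && false)) ((\s.true) 3))
step 10: [beta@1] ((\x.(x && false)) true)
step 11: [beta@root] (true && false)
step 12: [delta@root] false

Answer: false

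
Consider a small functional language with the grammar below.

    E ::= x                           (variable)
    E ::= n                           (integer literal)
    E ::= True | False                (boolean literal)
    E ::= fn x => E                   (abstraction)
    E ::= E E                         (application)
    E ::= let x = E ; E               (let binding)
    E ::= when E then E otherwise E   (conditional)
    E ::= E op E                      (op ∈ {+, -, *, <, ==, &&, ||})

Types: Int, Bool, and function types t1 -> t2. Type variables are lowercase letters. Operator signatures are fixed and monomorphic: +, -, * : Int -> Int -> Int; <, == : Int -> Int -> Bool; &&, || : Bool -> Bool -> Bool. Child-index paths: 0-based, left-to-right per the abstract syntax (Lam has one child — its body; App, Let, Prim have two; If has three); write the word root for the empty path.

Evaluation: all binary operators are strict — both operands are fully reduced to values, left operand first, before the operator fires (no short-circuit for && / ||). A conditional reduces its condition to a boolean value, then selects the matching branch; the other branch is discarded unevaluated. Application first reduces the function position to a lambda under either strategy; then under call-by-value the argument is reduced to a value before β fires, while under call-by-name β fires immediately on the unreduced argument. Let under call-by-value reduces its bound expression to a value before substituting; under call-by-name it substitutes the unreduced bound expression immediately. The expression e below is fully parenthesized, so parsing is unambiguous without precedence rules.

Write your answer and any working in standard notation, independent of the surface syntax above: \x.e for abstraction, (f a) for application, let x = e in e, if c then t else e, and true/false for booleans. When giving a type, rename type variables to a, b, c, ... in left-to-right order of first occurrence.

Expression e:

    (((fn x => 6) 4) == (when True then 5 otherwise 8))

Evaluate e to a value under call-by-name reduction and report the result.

Answer: false

Trace:
step 0: (((\x.6) 4) == (if true then 5 else 8))
step 1: [beta@0] (6 == (if true then 5 else 8))
step 2: [if@1] (6 == 5)
step 3: [delta@root] false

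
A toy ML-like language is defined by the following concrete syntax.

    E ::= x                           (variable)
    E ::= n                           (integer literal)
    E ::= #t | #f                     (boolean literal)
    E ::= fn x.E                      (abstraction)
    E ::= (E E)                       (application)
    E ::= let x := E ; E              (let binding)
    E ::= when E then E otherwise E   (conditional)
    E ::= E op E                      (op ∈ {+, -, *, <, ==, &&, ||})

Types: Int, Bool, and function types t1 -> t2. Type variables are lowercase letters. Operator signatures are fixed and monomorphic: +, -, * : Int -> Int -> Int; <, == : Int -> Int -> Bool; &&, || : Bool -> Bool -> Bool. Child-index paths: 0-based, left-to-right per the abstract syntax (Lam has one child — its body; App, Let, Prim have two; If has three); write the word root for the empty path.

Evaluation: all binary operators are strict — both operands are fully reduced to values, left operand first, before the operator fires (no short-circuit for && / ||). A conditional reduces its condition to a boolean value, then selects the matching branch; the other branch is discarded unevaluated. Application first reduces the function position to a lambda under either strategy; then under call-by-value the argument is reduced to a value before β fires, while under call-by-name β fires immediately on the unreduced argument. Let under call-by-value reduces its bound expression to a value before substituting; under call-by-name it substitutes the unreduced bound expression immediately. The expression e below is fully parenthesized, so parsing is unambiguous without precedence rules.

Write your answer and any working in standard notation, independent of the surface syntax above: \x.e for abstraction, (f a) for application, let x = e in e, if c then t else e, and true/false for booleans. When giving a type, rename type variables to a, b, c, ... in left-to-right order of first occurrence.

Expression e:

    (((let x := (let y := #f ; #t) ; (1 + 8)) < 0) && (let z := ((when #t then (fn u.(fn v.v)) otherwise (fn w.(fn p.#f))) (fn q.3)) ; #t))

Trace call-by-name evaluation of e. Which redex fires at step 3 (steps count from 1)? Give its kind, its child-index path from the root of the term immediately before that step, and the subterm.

Answer: delta at 0 : (9 < 0)

Trace:
step 0: (((let x = (let y = false in true) in (1 + 8)) < 0) && (let z = ((if true then (\u.(\v.v)) else (\w.(\p.false))) (\q.3)) in true))
step 1: [let@0.0] (((1 + 8) < 0) && (let z = ((if true then (\u.(\v.v)) else (\w.(\p.false))) (\q.3)) in true))
step 2: [delta@0.0] ((9 < 0) && (let z = ((if true then (\u.(\v.v)) else (\w.(\p.false))) (\q.3)) in true))
step 3: [delta@0] (false && (let z = ((if true then (\u.(\v.v)) else (\w.(\p.false))) (\q.3)) in true))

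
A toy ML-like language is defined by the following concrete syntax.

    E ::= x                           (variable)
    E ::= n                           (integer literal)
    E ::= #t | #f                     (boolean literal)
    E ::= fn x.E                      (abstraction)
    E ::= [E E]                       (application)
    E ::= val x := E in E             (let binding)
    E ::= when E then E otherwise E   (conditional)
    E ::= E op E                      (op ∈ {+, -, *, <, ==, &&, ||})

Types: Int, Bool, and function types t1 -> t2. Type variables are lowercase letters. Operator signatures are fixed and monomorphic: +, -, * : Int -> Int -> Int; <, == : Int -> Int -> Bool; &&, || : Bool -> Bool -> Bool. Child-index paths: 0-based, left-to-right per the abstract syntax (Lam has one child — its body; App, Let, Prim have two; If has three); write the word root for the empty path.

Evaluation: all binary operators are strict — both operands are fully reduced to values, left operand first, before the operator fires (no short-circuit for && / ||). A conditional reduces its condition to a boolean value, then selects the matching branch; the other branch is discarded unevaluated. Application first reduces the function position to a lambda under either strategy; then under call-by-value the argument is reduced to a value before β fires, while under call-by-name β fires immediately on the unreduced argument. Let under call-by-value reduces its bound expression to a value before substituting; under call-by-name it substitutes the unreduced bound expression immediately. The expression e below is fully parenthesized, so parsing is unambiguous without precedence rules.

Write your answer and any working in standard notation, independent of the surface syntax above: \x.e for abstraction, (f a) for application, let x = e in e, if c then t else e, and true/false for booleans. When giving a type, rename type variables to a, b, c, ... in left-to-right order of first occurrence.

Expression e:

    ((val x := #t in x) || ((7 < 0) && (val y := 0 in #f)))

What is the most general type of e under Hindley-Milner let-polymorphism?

Answer: Bool

Working:
let x : Bool
x : Bool
  unify Bool ~ Bool
  unify Int ~ Int
  unify Int ~ Int
  unify Bool ~ Bool
let y : Int
  unify Bool ~ Bool
  unify Bool ~ Bool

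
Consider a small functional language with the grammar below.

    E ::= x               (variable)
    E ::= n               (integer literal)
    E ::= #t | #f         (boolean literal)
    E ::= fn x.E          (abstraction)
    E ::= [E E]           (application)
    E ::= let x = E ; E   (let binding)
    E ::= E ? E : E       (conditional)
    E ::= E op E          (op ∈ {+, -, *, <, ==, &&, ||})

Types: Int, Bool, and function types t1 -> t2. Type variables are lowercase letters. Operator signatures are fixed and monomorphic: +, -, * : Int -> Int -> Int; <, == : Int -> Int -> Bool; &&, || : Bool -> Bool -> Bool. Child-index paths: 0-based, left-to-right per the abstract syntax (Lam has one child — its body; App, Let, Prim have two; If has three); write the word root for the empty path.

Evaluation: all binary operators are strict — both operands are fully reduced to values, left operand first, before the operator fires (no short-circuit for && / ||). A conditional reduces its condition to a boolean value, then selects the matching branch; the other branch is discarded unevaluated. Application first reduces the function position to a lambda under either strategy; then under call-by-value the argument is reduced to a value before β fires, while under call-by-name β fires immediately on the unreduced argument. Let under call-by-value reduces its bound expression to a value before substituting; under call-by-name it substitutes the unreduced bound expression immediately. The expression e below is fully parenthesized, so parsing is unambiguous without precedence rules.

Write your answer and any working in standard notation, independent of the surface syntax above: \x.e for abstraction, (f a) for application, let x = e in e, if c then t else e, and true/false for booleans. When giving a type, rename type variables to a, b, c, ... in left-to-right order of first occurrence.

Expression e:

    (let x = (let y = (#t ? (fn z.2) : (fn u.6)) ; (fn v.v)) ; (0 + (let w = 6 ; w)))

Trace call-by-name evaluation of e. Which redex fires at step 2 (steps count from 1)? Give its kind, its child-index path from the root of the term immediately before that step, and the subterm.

Working:
step 0: (let x = (let y = (if true then (\z.2) else (\u.6)) in (\v.v)) in (0 + (let w = 6 in w)))
step 1: [let@root] (0 + (let w = 6 in w))
step 2: [let@1] (0 + 6)

Answer: let at 1 : (let w = 6 in w)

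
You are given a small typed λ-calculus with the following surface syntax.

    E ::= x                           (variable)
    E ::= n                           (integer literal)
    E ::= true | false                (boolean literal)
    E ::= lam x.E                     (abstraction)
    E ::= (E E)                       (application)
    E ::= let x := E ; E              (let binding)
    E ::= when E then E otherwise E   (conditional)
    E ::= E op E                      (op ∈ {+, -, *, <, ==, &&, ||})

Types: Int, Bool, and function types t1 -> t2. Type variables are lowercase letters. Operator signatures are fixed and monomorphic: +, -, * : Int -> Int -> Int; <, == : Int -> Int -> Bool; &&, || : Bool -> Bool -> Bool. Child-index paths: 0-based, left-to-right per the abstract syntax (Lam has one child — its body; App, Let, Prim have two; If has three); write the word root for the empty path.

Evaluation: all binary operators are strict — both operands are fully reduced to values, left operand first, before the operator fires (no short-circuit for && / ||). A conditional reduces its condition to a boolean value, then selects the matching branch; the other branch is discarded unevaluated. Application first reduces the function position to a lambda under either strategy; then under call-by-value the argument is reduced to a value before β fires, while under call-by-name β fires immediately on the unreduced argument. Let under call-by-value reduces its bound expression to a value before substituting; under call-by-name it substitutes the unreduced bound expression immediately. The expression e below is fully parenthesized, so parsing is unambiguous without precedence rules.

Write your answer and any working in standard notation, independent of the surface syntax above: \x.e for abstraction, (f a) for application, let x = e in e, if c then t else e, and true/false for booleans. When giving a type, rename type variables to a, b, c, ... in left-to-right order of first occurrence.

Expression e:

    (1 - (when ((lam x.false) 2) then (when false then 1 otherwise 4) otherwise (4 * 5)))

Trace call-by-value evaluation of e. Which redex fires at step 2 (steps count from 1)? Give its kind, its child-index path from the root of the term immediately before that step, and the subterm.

Answer: if at 1 : (if false then (if false then 1 else 4) else (4 * 5))

Working:
step 0: (1 - (if ((\x.false) 2) then (if false then 1 else 4) else (4 * 5)))
step 1: [beta@1.0] (1 - (if false then (if false then 1 else 4) else (4 * 5)))
step 2: [if@1] (1 - (4 * 5))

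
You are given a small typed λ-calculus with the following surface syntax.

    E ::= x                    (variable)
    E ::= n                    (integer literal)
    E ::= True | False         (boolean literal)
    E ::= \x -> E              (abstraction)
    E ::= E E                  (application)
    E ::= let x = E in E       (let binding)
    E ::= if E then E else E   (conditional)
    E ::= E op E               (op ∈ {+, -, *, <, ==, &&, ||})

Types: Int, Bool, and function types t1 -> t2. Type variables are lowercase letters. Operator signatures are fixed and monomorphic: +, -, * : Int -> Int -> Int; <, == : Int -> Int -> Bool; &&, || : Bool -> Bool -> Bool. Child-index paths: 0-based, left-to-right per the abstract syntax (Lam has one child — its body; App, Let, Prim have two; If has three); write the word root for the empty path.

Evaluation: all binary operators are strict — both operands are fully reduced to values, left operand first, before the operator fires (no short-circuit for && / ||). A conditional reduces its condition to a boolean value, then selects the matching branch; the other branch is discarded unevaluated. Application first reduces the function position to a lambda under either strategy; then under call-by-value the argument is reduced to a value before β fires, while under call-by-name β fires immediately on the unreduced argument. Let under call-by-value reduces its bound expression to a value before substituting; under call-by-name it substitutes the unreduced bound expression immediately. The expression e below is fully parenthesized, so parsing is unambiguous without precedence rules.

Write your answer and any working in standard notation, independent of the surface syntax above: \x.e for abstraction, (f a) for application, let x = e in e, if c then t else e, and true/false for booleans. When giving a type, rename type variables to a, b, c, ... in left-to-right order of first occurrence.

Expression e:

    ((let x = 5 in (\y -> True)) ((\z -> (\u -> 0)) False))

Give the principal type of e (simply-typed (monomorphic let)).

Answer: Bool

Derivation:
let x : Int
\y._ : a -> Bool
\u._ : c -> Int
\z._ : b -> c -> Int
  unify b -> c -> Int ~ Bool -> d
  unify b ~ Bool
  unify c -> Int ~ d
_ _ : c -> Int
  unify a -> Bool ~ (c -> Int) -> e
  unify a ~ c -> Int
  unify Bool ~ e
_ _ : Bool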